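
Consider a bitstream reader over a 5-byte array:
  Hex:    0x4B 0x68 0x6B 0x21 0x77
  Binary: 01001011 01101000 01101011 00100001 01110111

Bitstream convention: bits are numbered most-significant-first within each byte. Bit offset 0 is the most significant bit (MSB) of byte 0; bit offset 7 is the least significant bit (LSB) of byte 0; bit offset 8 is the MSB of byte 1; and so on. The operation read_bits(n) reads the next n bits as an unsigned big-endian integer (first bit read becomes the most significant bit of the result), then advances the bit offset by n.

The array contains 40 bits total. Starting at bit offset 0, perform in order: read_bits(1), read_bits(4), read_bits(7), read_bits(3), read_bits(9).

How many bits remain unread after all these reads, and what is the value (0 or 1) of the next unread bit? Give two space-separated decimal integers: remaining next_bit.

Answer: 16 0

Derivation:
Read 1: bits[0:1] width=1 -> value=0 (bin 0); offset now 1 = byte 0 bit 1; 39 bits remain
Read 2: bits[1:5] width=4 -> value=9 (bin 1001); offset now 5 = byte 0 bit 5; 35 bits remain
Read 3: bits[5:12] width=7 -> value=54 (bin 0110110); offset now 12 = byte 1 bit 4; 28 bits remain
Read 4: bits[12:15] width=3 -> value=4 (bin 100); offset now 15 = byte 1 bit 7; 25 bits remain
Read 5: bits[15:24] width=9 -> value=107 (bin 001101011); offset now 24 = byte 3 bit 0; 16 bits remain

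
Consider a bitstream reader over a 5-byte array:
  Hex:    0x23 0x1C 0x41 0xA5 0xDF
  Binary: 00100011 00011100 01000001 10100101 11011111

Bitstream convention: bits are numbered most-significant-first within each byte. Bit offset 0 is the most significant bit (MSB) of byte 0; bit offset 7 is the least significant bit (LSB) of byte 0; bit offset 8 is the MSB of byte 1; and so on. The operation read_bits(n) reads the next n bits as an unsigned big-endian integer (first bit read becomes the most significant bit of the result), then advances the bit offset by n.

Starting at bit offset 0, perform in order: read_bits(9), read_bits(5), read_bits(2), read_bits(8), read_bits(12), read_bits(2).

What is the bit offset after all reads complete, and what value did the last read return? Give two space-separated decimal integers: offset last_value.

Answer: 38 3

Derivation:
Read 1: bits[0:9] width=9 -> value=70 (bin 001000110); offset now 9 = byte 1 bit 1; 31 bits remain
Read 2: bits[9:14] width=5 -> value=7 (bin 00111); offset now 14 = byte 1 bit 6; 26 bits remain
Read 3: bits[14:16] width=2 -> value=0 (bin 00); offset now 16 = byte 2 bit 0; 24 bits remain
Read 4: bits[16:24] width=8 -> value=65 (bin 01000001); offset now 24 = byte 3 bit 0; 16 bits remain
Read 5: bits[24:36] width=12 -> value=2653 (bin 101001011101); offset now 36 = byte 4 bit 4; 4 bits remain
Read 6: bits[36:38] width=2 -> value=3 (bin 11); offset now 38 = byte 4 bit 6; 2 bits remain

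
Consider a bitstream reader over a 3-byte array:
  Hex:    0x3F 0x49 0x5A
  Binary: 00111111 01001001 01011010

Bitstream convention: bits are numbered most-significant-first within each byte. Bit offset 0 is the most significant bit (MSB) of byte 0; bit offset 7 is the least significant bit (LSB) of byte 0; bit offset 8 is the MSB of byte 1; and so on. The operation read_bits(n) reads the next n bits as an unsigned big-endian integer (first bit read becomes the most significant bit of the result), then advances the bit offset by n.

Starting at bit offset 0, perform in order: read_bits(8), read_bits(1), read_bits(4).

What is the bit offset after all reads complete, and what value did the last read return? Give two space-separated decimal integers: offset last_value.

Read 1: bits[0:8] width=8 -> value=63 (bin 00111111); offset now 8 = byte 1 bit 0; 16 bits remain
Read 2: bits[8:9] width=1 -> value=0 (bin 0); offset now 9 = byte 1 bit 1; 15 bits remain
Read 3: bits[9:13] width=4 -> value=9 (bin 1001); offset now 13 = byte 1 bit 5; 11 bits remain

Answer: 13 9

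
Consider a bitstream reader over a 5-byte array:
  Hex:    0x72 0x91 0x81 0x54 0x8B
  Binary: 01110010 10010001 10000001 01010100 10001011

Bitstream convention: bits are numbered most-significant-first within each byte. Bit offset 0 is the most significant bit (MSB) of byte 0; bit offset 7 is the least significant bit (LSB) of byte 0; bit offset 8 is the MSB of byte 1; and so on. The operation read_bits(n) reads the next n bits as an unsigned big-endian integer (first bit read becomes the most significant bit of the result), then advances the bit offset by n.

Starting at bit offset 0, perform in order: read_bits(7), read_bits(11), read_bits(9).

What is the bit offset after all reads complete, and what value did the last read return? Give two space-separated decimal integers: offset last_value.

Read 1: bits[0:7] width=7 -> value=57 (bin 0111001); offset now 7 = byte 0 bit 7; 33 bits remain
Read 2: bits[7:18] width=11 -> value=582 (bin 01001000110); offset now 18 = byte 2 bit 2; 22 bits remain
Read 3: bits[18:27] width=9 -> value=10 (bin 000001010); offset now 27 = byte 3 bit 3; 13 bits remain

Answer: 27 10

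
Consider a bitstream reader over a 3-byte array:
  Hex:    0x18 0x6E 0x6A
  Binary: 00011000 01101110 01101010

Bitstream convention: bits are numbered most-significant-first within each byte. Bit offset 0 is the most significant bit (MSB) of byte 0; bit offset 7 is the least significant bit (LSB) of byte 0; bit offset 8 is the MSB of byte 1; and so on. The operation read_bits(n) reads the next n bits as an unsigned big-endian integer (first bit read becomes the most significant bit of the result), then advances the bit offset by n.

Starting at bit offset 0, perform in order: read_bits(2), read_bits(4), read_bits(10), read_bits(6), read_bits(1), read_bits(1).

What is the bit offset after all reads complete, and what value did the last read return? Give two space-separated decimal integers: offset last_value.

Answer: 24 0

Derivation:
Read 1: bits[0:2] width=2 -> value=0 (bin 00); offset now 2 = byte 0 bit 2; 22 bits remain
Read 2: bits[2:6] width=4 -> value=6 (bin 0110); offset now 6 = byte 0 bit 6; 18 bits remain
Read 3: bits[6:16] width=10 -> value=110 (bin 0001101110); offset now 16 = byte 2 bit 0; 8 bits remain
Read 4: bits[16:22] width=6 -> value=26 (bin 011010); offset now 22 = byte 2 bit 6; 2 bits remain
Read 5: bits[22:23] width=1 -> value=1 (bin 1); offset now 23 = byte 2 bit 7; 1 bits remain
Read 6: bits[23:24] width=1 -> value=0 (bin 0); offset now 24 = byte 3 bit 0; 0 bits remain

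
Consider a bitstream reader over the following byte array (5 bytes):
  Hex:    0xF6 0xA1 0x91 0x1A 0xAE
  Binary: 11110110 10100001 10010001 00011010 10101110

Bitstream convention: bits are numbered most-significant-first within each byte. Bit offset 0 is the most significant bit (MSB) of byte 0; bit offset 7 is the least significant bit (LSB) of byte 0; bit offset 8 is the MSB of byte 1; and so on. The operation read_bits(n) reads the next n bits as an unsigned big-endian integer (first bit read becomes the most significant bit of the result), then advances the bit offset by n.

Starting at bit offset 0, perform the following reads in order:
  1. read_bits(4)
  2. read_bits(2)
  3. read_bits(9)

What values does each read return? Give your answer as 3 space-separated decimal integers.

Read 1: bits[0:4] width=4 -> value=15 (bin 1111); offset now 4 = byte 0 bit 4; 36 bits remain
Read 2: bits[4:6] width=2 -> value=1 (bin 01); offset now 6 = byte 0 bit 6; 34 bits remain
Read 3: bits[6:15] width=9 -> value=336 (bin 101010000); offset now 15 = byte 1 bit 7; 25 bits remain

Answer: 15 1 336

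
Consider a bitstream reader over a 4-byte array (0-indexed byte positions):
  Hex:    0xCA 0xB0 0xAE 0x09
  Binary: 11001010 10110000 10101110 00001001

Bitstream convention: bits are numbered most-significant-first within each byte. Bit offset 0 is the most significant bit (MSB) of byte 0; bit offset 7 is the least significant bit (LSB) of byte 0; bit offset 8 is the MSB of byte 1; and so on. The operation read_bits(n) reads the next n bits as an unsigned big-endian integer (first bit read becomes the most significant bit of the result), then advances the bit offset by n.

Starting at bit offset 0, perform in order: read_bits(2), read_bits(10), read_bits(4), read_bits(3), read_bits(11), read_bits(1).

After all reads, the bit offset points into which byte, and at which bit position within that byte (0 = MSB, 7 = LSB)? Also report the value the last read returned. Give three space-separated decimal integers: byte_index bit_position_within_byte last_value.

Answer: 3 7 0

Derivation:
Read 1: bits[0:2] width=2 -> value=3 (bin 11); offset now 2 = byte 0 bit 2; 30 bits remain
Read 2: bits[2:12] width=10 -> value=171 (bin 0010101011); offset now 12 = byte 1 bit 4; 20 bits remain
Read 3: bits[12:16] width=4 -> value=0 (bin 0000); offset now 16 = byte 2 bit 0; 16 bits remain
Read 4: bits[16:19] width=3 -> value=5 (bin 101); offset now 19 = byte 2 bit 3; 13 bits remain
Read 5: bits[19:30] width=11 -> value=898 (bin 01110000010); offset now 30 = byte 3 bit 6; 2 bits remain
Read 6: bits[30:31] width=1 -> value=0 (bin 0); offset now 31 = byte 3 bit 7; 1 bits remain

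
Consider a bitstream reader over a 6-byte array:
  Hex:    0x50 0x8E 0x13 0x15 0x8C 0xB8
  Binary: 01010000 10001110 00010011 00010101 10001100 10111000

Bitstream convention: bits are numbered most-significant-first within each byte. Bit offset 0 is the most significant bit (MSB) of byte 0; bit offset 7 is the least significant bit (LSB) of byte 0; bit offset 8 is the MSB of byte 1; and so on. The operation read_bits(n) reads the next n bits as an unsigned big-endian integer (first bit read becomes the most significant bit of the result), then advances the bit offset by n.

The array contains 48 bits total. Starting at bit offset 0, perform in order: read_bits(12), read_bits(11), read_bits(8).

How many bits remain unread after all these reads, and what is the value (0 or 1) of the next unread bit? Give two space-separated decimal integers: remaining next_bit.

Read 1: bits[0:12] width=12 -> value=1288 (bin 010100001000); offset now 12 = byte 1 bit 4; 36 bits remain
Read 2: bits[12:23] width=11 -> value=1801 (bin 11100001001); offset now 23 = byte 2 bit 7; 25 bits remain
Read 3: bits[23:31] width=8 -> value=138 (bin 10001010); offset now 31 = byte 3 bit 7; 17 bits remain

Answer: 17 1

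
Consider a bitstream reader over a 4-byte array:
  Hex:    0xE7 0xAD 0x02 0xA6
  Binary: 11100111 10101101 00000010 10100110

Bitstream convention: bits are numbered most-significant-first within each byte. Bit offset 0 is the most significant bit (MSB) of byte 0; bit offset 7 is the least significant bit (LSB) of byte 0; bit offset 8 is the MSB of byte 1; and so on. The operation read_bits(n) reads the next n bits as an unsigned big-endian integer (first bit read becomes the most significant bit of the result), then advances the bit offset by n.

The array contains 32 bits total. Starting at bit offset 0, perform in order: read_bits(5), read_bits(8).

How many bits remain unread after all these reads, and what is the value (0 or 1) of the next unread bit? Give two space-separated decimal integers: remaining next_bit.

Answer: 19 1

Derivation:
Read 1: bits[0:5] width=5 -> value=28 (bin 11100); offset now 5 = byte 0 bit 5; 27 bits remain
Read 2: bits[5:13] width=8 -> value=245 (bin 11110101); offset now 13 = byte 1 bit 5; 19 bits remain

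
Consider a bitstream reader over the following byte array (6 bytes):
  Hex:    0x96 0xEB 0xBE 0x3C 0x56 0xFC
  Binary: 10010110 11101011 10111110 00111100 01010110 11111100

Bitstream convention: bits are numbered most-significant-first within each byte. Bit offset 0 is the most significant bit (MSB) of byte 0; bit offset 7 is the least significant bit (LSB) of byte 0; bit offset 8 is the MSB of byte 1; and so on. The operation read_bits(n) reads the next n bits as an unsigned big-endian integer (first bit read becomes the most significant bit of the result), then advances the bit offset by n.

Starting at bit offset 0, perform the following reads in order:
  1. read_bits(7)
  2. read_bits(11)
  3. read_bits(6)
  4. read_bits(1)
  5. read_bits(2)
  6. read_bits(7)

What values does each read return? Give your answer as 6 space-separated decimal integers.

Answer: 75 942 62 0 1 113

Derivation:
Read 1: bits[0:7] width=7 -> value=75 (bin 1001011); offset now 7 = byte 0 bit 7; 41 bits remain
Read 2: bits[7:18] width=11 -> value=942 (bin 01110101110); offset now 18 = byte 2 bit 2; 30 bits remain
Read 3: bits[18:24] width=6 -> value=62 (bin 111110); offset now 24 = byte 3 bit 0; 24 bits remain
Read 4: bits[24:25] width=1 -> value=0 (bin 0); offset now 25 = byte 3 bit 1; 23 bits remain
Read 5: bits[25:27] width=2 -> value=1 (bin 01); offset now 27 = byte 3 bit 3; 21 bits remain
Read 6: bits[27:34] width=7 -> value=113 (bin 1110001); offset now 34 = byte 4 bit 2; 14 bits remain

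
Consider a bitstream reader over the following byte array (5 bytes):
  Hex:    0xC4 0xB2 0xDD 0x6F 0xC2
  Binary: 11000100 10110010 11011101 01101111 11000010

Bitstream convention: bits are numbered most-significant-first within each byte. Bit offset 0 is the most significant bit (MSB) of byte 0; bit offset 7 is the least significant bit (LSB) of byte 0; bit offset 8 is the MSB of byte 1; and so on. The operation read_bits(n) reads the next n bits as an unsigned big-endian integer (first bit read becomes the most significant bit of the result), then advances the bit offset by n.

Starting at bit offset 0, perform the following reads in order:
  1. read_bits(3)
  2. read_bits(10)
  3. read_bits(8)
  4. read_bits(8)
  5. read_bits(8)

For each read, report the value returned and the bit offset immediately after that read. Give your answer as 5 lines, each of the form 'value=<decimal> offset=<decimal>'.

Answer: value=6 offset=3
value=150 offset=13
value=91 offset=21
value=173 offset=29
value=248 offset=37

Derivation:
Read 1: bits[0:3] width=3 -> value=6 (bin 110); offset now 3 = byte 0 bit 3; 37 bits remain
Read 2: bits[3:13] width=10 -> value=150 (bin 0010010110); offset now 13 = byte 1 bit 5; 27 bits remain
Read 3: bits[13:21] width=8 -> value=91 (bin 01011011); offset now 21 = byte 2 bit 5; 19 bits remain
Read 4: bits[21:29] width=8 -> value=173 (bin 10101101); offset now 29 = byte 3 bit 5; 11 bits remain
Read 5: bits[29:37] width=8 -> value=248 (bin 11111000); offset now 37 = byte 4 bit 5; 3 bits remain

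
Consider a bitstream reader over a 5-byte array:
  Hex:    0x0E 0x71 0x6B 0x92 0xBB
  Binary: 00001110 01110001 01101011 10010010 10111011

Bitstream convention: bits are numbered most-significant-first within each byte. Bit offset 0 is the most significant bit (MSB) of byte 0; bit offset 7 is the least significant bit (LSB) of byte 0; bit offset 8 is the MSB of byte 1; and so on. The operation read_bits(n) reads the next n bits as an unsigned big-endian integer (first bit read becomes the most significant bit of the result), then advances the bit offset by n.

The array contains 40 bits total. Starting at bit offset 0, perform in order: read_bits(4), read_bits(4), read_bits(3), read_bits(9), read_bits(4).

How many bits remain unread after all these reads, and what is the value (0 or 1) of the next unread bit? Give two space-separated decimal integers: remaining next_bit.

Answer: 16 1

Derivation:
Read 1: bits[0:4] width=4 -> value=0 (bin 0000); offset now 4 = byte 0 bit 4; 36 bits remain
Read 2: bits[4:8] width=4 -> value=14 (bin 1110); offset now 8 = byte 1 bit 0; 32 bits remain
Read 3: bits[8:11] width=3 -> value=3 (bin 011); offset now 11 = byte 1 bit 3; 29 bits remain
Read 4: bits[11:20] width=9 -> value=278 (bin 100010110); offset now 20 = byte 2 bit 4; 20 bits remain
Read 5: bits[20:24] width=4 -> value=11 (bin 1011); offset now 24 = byte 3 bit 0; 16 bits remain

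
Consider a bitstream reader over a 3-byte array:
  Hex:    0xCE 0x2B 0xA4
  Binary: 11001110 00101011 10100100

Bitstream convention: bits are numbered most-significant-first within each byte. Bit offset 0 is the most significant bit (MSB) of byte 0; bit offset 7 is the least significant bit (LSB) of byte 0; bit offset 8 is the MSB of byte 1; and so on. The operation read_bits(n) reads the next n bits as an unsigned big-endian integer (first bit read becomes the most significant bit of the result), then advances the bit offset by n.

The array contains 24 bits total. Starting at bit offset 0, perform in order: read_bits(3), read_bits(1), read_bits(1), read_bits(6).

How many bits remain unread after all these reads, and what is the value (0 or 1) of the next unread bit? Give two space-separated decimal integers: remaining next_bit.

Read 1: bits[0:3] width=3 -> value=6 (bin 110); offset now 3 = byte 0 bit 3; 21 bits remain
Read 2: bits[3:4] width=1 -> value=0 (bin 0); offset now 4 = byte 0 bit 4; 20 bits remain
Read 3: bits[4:5] width=1 -> value=1 (bin 1); offset now 5 = byte 0 bit 5; 19 bits remain
Read 4: bits[5:11] width=6 -> value=49 (bin 110001); offset now 11 = byte 1 bit 3; 13 bits remain

Answer: 13 0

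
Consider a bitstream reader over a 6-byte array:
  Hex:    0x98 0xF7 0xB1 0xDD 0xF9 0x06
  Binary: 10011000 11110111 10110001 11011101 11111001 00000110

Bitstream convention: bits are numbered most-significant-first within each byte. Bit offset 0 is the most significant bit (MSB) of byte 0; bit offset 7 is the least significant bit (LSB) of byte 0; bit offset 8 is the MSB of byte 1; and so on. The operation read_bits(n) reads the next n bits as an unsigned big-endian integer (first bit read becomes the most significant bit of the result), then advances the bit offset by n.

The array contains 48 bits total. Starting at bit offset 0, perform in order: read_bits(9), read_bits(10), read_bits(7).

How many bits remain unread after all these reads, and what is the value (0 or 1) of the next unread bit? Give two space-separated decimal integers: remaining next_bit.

Answer: 22 0

Derivation:
Read 1: bits[0:9] width=9 -> value=305 (bin 100110001); offset now 9 = byte 1 bit 1; 39 bits remain
Read 2: bits[9:19] width=10 -> value=957 (bin 1110111101); offset now 19 = byte 2 bit 3; 29 bits remain
Read 3: bits[19:26] width=7 -> value=71 (bin 1000111); offset now 26 = byte 3 bit 2; 22 bits remain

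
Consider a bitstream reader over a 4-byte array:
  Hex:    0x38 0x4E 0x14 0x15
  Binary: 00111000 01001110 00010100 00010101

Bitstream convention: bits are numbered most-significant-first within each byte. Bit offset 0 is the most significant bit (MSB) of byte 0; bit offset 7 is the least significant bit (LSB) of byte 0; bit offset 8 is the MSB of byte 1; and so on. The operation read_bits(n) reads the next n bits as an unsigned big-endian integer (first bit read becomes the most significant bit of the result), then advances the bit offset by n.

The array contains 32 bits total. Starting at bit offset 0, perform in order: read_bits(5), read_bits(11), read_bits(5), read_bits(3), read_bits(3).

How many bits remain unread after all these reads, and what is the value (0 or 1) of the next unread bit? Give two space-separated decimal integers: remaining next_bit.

Read 1: bits[0:5] width=5 -> value=7 (bin 00111); offset now 5 = byte 0 bit 5; 27 bits remain
Read 2: bits[5:16] width=11 -> value=78 (bin 00001001110); offset now 16 = byte 2 bit 0; 16 bits remain
Read 3: bits[16:21] width=5 -> value=2 (bin 00010); offset now 21 = byte 2 bit 5; 11 bits remain
Read 4: bits[21:24] width=3 -> value=4 (bin 100); offset now 24 = byte 3 bit 0; 8 bits remain
Read 5: bits[24:27] width=3 -> value=0 (bin 000); offset now 27 = byte 3 bit 3; 5 bits remain

Answer: 5 1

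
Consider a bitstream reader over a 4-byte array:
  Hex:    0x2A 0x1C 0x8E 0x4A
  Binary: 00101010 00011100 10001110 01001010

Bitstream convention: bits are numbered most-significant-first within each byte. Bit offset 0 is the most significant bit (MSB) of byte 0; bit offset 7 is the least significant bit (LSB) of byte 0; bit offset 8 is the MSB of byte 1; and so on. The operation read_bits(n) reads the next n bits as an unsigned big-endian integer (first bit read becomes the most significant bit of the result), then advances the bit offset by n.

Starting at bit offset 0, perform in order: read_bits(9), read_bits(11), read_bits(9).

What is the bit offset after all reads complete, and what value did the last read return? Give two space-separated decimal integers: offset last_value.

Read 1: bits[0:9] width=9 -> value=84 (bin 001010100); offset now 9 = byte 1 bit 1; 23 bits remain
Read 2: bits[9:20] width=11 -> value=456 (bin 00111001000); offset now 20 = byte 2 bit 4; 12 bits remain
Read 3: bits[20:29] width=9 -> value=457 (bin 111001001); offset now 29 = byte 3 bit 5; 3 bits remain

Answer: 29 457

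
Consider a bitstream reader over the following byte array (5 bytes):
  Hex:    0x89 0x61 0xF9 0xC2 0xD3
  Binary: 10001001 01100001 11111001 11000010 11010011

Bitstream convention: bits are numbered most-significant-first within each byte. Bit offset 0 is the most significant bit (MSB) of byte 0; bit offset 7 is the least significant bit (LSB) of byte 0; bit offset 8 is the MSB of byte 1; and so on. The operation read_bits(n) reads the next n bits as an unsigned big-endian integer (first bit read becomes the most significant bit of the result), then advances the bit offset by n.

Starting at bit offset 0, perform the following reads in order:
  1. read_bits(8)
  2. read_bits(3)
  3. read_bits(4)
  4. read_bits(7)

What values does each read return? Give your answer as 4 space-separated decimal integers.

Read 1: bits[0:8] width=8 -> value=137 (bin 10001001); offset now 8 = byte 1 bit 0; 32 bits remain
Read 2: bits[8:11] width=3 -> value=3 (bin 011); offset now 11 = byte 1 bit 3; 29 bits remain
Read 3: bits[11:15] width=4 -> value=0 (bin 0000); offset now 15 = byte 1 bit 7; 25 bits remain
Read 4: bits[15:22] width=7 -> value=126 (bin 1111110); offset now 22 = byte 2 bit 6; 18 bits remain

Answer: 137 3 0 126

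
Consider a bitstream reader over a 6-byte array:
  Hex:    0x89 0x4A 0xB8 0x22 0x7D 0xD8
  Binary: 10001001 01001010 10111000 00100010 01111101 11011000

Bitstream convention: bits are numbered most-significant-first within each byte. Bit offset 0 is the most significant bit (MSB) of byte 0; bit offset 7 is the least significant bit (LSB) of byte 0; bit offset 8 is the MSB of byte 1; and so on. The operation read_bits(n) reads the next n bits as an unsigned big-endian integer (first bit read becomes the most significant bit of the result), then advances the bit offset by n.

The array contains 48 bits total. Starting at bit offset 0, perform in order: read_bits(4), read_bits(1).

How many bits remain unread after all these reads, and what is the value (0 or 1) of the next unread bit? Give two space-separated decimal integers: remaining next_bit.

Read 1: bits[0:4] width=4 -> value=8 (bin 1000); offset now 4 = byte 0 bit 4; 44 bits remain
Read 2: bits[4:5] width=1 -> value=1 (bin 1); offset now 5 = byte 0 bit 5; 43 bits remain

Answer: 43 0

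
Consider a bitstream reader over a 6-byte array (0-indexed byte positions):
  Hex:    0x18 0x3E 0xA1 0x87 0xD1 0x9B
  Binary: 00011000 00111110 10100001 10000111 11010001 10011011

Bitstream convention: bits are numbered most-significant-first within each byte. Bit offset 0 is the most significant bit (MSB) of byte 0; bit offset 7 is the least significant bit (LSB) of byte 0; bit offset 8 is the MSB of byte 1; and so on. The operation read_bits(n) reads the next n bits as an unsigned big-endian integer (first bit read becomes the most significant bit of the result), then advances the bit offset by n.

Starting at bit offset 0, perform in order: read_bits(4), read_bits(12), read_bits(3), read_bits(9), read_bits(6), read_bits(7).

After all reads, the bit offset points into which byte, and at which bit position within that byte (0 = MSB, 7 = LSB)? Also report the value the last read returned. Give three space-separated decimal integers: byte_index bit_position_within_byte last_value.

Read 1: bits[0:4] width=4 -> value=1 (bin 0001); offset now 4 = byte 0 bit 4; 44 bits remain
Read 2: bits[4:16] width=12 -> value=2110 (bin 100000111110); offset now 16 = byte 2 bit 0; 32 bits remain
Read 3: bits[16:19] width=3 -> value=5 (bin 101); offset now 19 = byte 2 bit 3; 29 bits remain
Read 4: bits[19:28] width=9 -> value=24 (bin 000011000); offset now 28 = byte 3 bit 4; 20 bits remain
Read 5: bits[28:34] width=6 -> value=31 (bin 011111); offset now 34 = byte 4 bit 2; 14 bits remain
Read 6: bits[34:41] width=7 -> value=35 (bin 0100011); offset now 41 = byte 5 bit 1; 7 bits remain

Answer: 5 1 35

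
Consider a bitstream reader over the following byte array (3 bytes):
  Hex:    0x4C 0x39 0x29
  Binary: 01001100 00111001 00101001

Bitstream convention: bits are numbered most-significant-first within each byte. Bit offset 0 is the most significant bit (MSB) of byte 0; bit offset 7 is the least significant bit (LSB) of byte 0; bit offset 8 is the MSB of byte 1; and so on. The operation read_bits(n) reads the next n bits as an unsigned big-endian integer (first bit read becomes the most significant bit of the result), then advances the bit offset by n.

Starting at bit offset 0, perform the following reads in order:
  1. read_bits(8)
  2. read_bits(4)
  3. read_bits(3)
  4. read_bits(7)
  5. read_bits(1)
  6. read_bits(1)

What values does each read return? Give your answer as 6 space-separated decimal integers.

Read 1: bits[0:8] width=8 -> value=76 (bin 01001100); offset now 8 = byte 1 bit 0; 16 bits remain
Read 2: bits[8:12] width=4 -> value=3 (bin 0011); offset now 12 = byte 1 bit 4; 12 bits remain
Read 3: bits[12:15] width=3 -> value=4 (bin 100); offset now 15 = byte 1 bit 7; 9 bits remain
Read 4: bits[15:22] width=7 -> value=74 (bin 1001010); offset now 22 = byte 2 bit 6; 2 bits remain
Read 5: bits[22:23] width=1 -> value=0 (bin 0); offset now 23 = byte 2 bit 7; 1 bits remain
Read 6: bits[23:24] width=1 -> value=1 (bin 1); offset now 24 = byte 3 bit 0; 0 bits remain

Answer: 76 3 4 74 0 1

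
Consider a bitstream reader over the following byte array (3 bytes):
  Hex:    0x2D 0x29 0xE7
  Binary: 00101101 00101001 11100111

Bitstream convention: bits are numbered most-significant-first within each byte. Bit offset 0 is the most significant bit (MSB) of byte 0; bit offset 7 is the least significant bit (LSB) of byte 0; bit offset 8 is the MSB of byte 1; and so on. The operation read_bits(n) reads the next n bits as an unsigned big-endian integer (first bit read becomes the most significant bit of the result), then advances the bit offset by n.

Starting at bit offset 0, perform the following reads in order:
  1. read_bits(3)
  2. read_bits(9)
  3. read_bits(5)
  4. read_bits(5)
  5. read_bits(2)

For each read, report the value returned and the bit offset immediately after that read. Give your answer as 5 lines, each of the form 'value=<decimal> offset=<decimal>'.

Read 1: bits[0:3] width=3 -> value=1 (bin 001); offset now 3 = byte 0 bit 3; 21 bits remain
Read 2: bits[3:12] width=9 -> value=210 (bin 011010010); offset now 12 = byte 1 bit 4; 12 bits remain
Read 3: bits[12:17] width=5 -> value=19 (bin 10011); offset now 17 = byte 2 bit 1; 7 bits remain
Read 4: bits[17:22] width=5 -> value=25 (bin 11001); offset now 22 = byte 2 bit 6; 2 bits remain
Read 5: bits[22:24] width=2 -> value=3 (bin 11); offset now 24 = byte 3 bit 0; 0 bits remain

Answer: value=1 offset=3
value=210 offset=12
value=19 offset=17
value=25 offset=22
value=3 offset=24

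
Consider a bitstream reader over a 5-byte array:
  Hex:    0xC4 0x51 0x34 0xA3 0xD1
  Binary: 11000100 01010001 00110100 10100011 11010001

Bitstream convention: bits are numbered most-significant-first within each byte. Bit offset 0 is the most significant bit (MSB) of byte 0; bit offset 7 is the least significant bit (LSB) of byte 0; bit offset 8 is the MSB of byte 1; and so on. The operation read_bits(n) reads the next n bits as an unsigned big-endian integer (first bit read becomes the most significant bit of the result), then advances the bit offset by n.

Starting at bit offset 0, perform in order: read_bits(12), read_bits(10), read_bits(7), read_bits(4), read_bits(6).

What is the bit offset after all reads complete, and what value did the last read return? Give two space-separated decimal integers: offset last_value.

Read 1: bits[0:12] width=12 -> value=3141 (bin 110001000101); offset now 12 = byte 1 bit 4; 28 bits remain
Read 2: bits[12:22] width=10 -> value=77 (bin 0001001101); offset now 22 = byte 2 bit 6; 18 bits remain
Read 3: bits[22:29] width=7 -> value=20 (bin 0010100); offset now 29 = byte 3 bit 5; 11 bits remain
Read 4: bits[29:33] width=4 -> value=7 (bin 0111); offset now 33 = byte 4 bit 1; 7 bits remain
Read 5: bits[33:39] width=6 -> value=40 (bin 101000); offset now 39 = byte 4 bit 7; 1 bits remain

Answer: 39 40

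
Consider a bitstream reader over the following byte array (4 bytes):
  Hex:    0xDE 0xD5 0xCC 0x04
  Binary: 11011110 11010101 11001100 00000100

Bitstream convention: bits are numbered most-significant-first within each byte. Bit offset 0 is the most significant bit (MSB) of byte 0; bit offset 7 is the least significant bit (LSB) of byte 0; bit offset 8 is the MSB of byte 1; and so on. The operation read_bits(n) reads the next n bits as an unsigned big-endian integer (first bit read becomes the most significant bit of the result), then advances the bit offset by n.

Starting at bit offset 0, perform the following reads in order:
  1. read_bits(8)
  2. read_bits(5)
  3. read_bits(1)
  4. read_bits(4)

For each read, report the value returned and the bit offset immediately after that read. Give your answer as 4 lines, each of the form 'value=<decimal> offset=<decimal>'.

Read 1: bits[0:8] width=8 -> value=222 (bin 11011110); offset now 8 = byte 1 bit 0; 24 bits remain
Read 2: bits[8:13] width=5 -> value=26 (bin 11010); offset now 13 = byte 1 bit 5; 19 bits remain
Read 3: bits[13:14] width=1 -> value=1 (bin 1); offset now 14 = byte 1 bit 6; 18 bits remain
Read 4: bits[14:18] width=4 -> value=7 (bin 0111); offset now 18 = byte 2 bit 2; 14 bits remain

Answer: value=222 offset=8
value=26 offset=13
value=1 offset=14
value=7 offset=18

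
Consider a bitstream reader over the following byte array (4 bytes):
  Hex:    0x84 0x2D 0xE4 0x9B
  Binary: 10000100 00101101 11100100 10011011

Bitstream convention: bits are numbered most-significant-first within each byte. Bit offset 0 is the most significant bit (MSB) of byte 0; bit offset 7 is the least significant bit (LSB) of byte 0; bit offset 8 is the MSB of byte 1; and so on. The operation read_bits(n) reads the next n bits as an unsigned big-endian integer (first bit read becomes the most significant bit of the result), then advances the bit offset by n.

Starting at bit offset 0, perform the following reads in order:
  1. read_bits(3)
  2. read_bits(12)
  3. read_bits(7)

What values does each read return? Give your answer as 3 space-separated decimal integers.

Read 1: bits[0:3] width=3 -> value=4 (bin 100); offset now 3 = byte 0 bit 3; 29 bits remain
Read 2: bits[3:15] width=12 -> value=534 (bin 001000010110); offset now 15 = byte 1 bit 7; 17 bits remain
Read 3: bits[15:22] width=7 -> value=121 (bin 1111001); offset now 22 = byte 2 bit 6; 10 bits remain

Answer: 4 534 121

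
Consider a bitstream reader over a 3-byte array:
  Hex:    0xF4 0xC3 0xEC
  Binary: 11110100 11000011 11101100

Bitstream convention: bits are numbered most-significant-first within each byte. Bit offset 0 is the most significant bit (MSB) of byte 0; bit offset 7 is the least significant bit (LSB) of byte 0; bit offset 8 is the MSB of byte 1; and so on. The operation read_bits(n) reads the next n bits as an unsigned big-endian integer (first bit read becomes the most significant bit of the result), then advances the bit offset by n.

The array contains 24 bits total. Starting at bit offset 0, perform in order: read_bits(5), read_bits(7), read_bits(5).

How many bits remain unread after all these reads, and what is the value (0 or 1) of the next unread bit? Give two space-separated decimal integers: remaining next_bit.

Answer: 7 1

Derivation:
Read 1: bits[0:5] width=5 -> value=30 (bin 11110); offset now 5 = byte 0 bit 5; 19 bits remain
Read 2: bits[5:12] width=7 -> value=76 (bin 1001100); offset now 12 = byte 1 bit 4; 12 bits remain
Read 3: bits[12:17] width=5 -> value=7 (bin 00111); offset now 17 = byte 2 bit 1; 7 bits remain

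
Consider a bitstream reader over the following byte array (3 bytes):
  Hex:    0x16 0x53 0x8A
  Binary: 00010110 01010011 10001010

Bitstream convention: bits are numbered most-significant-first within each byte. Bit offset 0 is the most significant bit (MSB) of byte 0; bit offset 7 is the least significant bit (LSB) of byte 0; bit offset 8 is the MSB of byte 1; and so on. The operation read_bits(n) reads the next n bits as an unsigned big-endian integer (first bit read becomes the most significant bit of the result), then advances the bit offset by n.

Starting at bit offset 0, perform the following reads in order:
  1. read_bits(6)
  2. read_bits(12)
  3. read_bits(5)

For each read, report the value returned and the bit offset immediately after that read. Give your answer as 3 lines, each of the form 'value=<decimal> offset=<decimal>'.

Answer: value=5 offset=6
value=2382 offset=18
value=5 offset=23

Derivation:
Read 1: bits[0:6] width=6 -> value=5 (bin 000101); offset now 6 = byte 0 bit 6; 18 bits remain
Read 2: bits[6:18] width=12 -> value=2382 (bin 100101001110); offset now 18 = byte 2 bit 2; 6 bits remain
Read 3: bits[18:23] width=5 -> value=5 (bin 00101); offset now 23 = byte 2 bit 7; 1 bits remain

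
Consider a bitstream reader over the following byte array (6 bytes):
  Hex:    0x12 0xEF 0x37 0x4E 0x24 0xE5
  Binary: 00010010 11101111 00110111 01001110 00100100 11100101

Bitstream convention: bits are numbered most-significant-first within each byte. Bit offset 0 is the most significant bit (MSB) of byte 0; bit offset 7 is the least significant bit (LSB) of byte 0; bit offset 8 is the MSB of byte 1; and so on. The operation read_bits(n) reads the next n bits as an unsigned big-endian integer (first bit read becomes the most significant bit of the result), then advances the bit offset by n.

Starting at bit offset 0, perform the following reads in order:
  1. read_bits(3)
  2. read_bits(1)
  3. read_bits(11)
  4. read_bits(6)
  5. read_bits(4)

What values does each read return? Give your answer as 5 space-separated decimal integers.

Read 1: bits[0:3] width=3 -> value=0 (bin 000); offset now 3 = byte 0 bit 3; 45 bits remain
Read 2: bits[3:4] width=1 -> value=1 (bin 1); offset now 4 = byte 0 bit 4; 44 bits remain
Read 3: bits[4:15] width=11 -> value=375 (bin 00101110111); offset now 15 = byte 1 bit 7; 33 bits remain
Read 4: bits[15:21] width=6 -> value=38 (bin 100110); offset now 21 = byte 2 bit 5; 27 bits remain
Read 5: bits[21:25] width=4 -> value=14 (bin 1110); offset now 25 = byte 3 bit 1; 23 bits remain

Answer: 0 1 375 38 14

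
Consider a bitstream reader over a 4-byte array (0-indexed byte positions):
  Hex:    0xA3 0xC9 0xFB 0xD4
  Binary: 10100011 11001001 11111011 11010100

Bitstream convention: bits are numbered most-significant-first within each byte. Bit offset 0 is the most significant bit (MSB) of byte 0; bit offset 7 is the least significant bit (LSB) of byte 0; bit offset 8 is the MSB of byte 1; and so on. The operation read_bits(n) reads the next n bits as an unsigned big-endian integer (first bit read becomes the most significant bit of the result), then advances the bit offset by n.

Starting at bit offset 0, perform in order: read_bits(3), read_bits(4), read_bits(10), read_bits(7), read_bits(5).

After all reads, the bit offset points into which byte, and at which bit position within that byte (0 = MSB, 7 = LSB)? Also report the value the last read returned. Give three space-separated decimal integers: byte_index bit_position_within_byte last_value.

Read 1: bits[0:3] width=3 -> value=5 (bin 101); offset now 3 = byte 0 bit 3; 29 bits remain
Read 2: bits[3:7] width=4 -> value=1 (bin 0001); offset now 7 = byte 0 bit 7; 25 bits remain
Read 3: bits[7:17] width=10 -> value=915 (bin 1110010011); offset now 17 = byte 2 bit 1; 15 bits remain
Read 4: bits[17:24] width=7 -> value=123 (bin 1111011); offset now 24 = byte 3 bit 0; 8 bits remain
Read 5: bits[24:29] width=5 -> value=26 (bin 11010); offset now 29 = byte 3 bit 5; 3 bits remain

Answer: 3 5 26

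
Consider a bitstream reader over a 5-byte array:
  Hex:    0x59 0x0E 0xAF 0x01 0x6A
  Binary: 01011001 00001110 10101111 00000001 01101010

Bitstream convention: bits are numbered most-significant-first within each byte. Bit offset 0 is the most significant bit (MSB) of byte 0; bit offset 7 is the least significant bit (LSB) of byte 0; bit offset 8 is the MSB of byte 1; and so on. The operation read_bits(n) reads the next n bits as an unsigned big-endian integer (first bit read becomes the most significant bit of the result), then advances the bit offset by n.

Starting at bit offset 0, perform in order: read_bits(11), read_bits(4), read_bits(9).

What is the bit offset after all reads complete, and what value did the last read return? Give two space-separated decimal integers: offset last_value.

Read 1: bits[0:11] width=11 -> value=712 (bin 01011001000); offset now 11 = byte 1 bit 3; 29 bits remain
Read 2: bits[11:15] width=4 -> value=7 (bin 0111); offset now 15 = byte 1 bit 7; 25 bits remain
Read 3: bits[15:24] width=9 -> value=175 (bin 010101111); offset now 24 = byte 3 bit 0; 16 bits remain

Answer: 24 175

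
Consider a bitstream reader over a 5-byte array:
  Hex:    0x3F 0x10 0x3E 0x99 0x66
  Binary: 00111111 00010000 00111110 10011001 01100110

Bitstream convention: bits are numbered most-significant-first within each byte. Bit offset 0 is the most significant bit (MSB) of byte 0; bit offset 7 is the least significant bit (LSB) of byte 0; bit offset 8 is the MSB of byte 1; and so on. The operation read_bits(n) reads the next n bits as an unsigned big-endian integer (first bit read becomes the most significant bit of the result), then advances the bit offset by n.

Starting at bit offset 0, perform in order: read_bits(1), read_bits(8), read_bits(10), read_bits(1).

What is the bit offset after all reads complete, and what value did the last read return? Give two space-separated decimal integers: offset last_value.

Answer: 20 1

Derivation:
Read 1: bits[0:1] width=1 -> value=0 (bin 0); offset now 1 = byte 0 bit 1; 39 bits remain
Read 2: bits[1:9] width=8 -> value=126 (bin 01111110); offset now 9 = byte 1 bit 1; 31 bits remain
Read 3: bits[9:19] width=10 -> value=129 (bin 0010000001); offset now 19 = byte 2 bit 3; 21 bits remain
Read 4: bits[19:20] width=1 -> value=1 (bin 1); offset now 20 = byte 2 bit 4; 20 bits remain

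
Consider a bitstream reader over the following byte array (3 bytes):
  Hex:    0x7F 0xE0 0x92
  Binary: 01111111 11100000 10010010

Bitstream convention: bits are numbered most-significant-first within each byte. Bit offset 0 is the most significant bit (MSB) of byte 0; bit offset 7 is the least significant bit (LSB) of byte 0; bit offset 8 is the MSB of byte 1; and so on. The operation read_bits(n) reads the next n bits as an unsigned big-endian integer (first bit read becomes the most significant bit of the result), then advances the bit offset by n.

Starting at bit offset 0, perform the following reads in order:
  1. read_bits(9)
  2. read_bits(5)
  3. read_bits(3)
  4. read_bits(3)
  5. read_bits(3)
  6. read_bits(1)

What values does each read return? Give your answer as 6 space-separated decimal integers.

Read 1: bits[0:9] width=9 -> value=255 (bin 011111111); offset now 9 = byte 1 bit 1; 15 bits remain
Read 2: bits[9:14] width=5 -> value=24 (bin 11000); offset now 14 = byte 1 bit 6; 10 bits remain
Read 3: bits[14:17] width=3 -> value=1 (bin 001); offset now 17 = byte 2 bit 1; 7 bits remain
Read 4: bits[17:20] width=3 -> value=1 (bin 001); offset now 20 = byte 2 bit 4; 4 bits remain
Read 5: bits[20:23] width=3 -> value=1 (bin 001); offset now 23 = byte 2 bit 7; 1 bits remain
Read 6: bits[23:24] width=1 -> value=0 (bin 0); offset now 24 = byte 3 bit 0; 0 bits remain

Answer: 255 24 1 1 1 0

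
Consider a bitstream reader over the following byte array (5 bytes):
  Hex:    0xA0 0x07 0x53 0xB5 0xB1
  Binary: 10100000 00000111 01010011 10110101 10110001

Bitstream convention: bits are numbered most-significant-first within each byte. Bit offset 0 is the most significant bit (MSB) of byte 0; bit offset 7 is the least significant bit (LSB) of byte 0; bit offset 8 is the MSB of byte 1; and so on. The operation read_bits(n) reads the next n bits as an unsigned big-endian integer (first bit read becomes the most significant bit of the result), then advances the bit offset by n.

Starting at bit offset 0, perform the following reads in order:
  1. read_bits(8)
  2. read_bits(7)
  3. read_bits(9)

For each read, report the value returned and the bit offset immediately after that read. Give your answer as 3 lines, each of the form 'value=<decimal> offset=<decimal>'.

Read 1: bits[0:8] width=8 -> value=160 (bin 10100000); offset now 8 = byte 1 bit 0; 32 bits remain
Read 2: bits[8:15] width=7 -> value=3 (bin 0000011); offset now 15 = byte 1 bit 7; 25 bits remain
Read 3: bits[15:24] width=9 -> value=339 (bin 101010011); offset now 24 = byte 3 bit 0; 16 bits remain

Answer: value=160 offset=8
value=3 offset=15
value=339 offset=24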